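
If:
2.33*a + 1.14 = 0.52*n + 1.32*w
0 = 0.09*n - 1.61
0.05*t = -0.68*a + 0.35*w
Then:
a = 0.566523605150215*w + 3.5030996661898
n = 17.89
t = -0.704721030042918*w - 47.6421554601812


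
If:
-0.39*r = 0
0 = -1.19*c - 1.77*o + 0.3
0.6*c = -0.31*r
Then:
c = 0.00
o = 0.17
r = 0.00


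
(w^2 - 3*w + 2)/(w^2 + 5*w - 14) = (w - 1)/(w + 7)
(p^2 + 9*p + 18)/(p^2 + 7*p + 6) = (p + 3)/(p + 1)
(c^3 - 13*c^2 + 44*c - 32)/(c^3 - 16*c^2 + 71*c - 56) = (c - 4)/(c - 7)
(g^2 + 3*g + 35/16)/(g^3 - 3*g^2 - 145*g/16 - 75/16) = (4*g + 7)/(4*g^2 - 17*g - 15)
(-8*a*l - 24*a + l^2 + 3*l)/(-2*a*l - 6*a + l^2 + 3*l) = (8*a - l)/(2*a - l)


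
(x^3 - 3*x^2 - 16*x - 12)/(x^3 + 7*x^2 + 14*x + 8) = (x - 6)/(x + 4)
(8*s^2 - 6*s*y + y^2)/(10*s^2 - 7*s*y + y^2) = (-4*s + y)/(-5*s + y)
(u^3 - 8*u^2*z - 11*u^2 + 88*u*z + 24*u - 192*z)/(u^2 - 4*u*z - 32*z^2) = (u^2 - 11*u + 24)/(u + 4*z)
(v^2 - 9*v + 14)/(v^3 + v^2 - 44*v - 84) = (v - 2)/(v^2 + 8*v + 12)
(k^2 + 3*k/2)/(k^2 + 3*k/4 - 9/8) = 4*k/(4*k - 3)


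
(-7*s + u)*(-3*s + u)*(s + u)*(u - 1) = 21*s^3*u - 21*s^3 + 11*s^2*u^2 - 11*s^2*u - 9*s*u^3 + 9*s*u^2 + u^4 - u^3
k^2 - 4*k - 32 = (k - 8)*(k + 4)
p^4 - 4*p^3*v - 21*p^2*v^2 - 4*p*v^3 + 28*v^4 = (p - 7*v)*(p - v)*(p + 2*v)^2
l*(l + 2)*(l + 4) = l^3 + 6*l^2 + 8*l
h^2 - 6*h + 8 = (h - 4)*(h - 2)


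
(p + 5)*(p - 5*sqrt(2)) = p^2 - 5*sqrt(2)*p + 5*p - 25*sqrt(2)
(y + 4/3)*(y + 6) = y^2 + 22*y/3 + 8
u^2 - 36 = (u - 6)*(u + 6)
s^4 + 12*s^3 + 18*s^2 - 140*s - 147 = (s - 3)*(s + 1)*(s + 7)^2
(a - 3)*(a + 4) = a^2 + a - 12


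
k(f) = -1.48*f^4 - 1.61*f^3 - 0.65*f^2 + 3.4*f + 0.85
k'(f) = -5.92*f^3 - 4.83*f^2 - 1.3*f + 3.4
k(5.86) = -2070.76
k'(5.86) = -1361.36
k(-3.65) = -204.61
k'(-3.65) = 231.67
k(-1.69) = -11.05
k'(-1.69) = 20.38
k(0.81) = 1.68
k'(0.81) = -3.97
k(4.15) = -550.30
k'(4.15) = -508.30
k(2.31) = -56.75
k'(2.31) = -98.35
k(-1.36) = -5.99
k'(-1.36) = 11.13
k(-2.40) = -37.90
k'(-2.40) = 60.54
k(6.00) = -2267.99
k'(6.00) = -1457.00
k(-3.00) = -91.61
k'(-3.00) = 123.67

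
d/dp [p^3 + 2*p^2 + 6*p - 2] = 3*p^2 + 4*p + 6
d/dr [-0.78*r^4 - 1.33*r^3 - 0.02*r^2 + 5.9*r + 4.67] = -3.12*r^3 - 3.99*r^2 - 0.04*r + 5.9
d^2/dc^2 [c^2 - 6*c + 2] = 2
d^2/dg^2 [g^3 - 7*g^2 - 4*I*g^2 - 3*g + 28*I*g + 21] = 6*g - 14 - 8*I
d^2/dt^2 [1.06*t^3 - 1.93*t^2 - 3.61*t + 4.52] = 6.36*t - 3.86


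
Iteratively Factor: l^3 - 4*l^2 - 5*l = (l - 5)*(l^2 + l) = l*(l - 5)*(l + 1)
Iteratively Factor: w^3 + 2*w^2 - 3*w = (w - 1)*(w^2 + 3*w) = w*(w - 1)*(w + 3)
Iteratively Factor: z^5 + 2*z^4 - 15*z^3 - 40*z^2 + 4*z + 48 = (z + 2)*(z^4 - 15*z^2 - 10*z + 24) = (z - 4)*(z + 2)*(z^3 + 4*z^2 + z - 6) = (z - 4)*(z + 2)*(z + 3)*(z^2 + z - 2) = (z - 4)*(z - 1)*(z + 2)*(z + 3)*(z + 2)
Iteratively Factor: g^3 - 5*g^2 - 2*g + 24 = (g + 2)*(g^2 - 7*g + 12) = (g - 4)*(g + 2)*(g - 3)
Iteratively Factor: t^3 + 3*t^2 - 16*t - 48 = (t + 4)*(t^2 - t - 12) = (t - 4)*(t + 4)*(t + 3)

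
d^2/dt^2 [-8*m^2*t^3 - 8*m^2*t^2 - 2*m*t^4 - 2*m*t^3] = 4*m*(-12*m*t - 4*m - 6*t^2 - 3*t)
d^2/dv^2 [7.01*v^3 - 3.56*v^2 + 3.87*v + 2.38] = 42.06*v - 7.12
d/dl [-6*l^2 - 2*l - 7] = -12*l - 2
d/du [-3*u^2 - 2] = -6*u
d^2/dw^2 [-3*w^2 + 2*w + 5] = -6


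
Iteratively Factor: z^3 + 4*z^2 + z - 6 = (z + 2)*(z^2 + 2*z - 3) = (z + 2)*(z + 3)*(z - 1)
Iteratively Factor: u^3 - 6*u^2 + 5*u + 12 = (u - 3)*(u^2 - 3*u - 4) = (u - 4)*(u - 3)*(u + 1)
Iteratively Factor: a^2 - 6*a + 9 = (a - 3)*(a - 3)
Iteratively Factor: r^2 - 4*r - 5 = (r + 1)*(r - 5)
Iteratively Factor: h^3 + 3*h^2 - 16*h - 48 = (h + 3)*(h^2 - 16) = (h - 4)*(h + 3)*(h + 4)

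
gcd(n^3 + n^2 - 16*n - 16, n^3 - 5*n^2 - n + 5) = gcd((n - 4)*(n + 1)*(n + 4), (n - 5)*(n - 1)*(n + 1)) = n + 1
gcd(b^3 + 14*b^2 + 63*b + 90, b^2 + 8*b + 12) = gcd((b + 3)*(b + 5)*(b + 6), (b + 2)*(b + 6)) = b + 6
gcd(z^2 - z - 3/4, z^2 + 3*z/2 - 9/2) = z - 3/2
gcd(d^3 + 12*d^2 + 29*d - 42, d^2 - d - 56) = d + 7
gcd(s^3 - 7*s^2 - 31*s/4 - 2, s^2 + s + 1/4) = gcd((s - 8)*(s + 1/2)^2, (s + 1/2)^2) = s^2 + s + 1/4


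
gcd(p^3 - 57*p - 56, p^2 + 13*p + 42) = p + 7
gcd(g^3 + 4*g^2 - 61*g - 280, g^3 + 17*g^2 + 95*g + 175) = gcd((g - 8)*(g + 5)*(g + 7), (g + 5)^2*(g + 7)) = g^2 + 12*g + 35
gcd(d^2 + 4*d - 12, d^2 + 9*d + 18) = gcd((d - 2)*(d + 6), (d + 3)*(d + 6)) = d + 6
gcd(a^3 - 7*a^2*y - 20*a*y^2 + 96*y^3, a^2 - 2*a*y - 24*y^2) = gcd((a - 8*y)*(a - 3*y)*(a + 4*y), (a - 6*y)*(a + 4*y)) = a + 4*y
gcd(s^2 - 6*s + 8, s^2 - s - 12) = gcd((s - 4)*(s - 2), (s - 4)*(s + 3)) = s - 4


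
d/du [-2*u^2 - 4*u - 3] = -4*u - 4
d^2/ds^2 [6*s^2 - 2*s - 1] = 12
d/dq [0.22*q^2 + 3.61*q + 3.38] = 0.44*q + 3.61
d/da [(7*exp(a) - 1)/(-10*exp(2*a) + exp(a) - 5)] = ((7*exp(a) - 1)*(20*exp(a) - 1) - 70*exp(2*a) + 7*exp(a) - 35)*exp(a)/(10*exp(2*a) - exp(a) + 5)^2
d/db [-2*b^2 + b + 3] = 1 - 4*b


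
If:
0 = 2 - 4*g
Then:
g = 1/2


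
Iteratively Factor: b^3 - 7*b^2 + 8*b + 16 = (b - 4)*(b^2 - 3*b - 4) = (b - 4)^2*(b + 1)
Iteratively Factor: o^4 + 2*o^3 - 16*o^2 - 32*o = (o + 4)*(o^3 - 2*o^2 - 8*o) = (o + 2)*(o + 4)*(o^2 - 4*o) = o*(o + 2)*(o + 4)*(o - 4)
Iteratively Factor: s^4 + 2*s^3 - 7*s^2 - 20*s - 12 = (s - 3)*(s^3 + 5*s^2 + 8*s + 4) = (s - 3)*(s + 2)*(s^2 + 3*s + 2) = (s - 3)*(s + 2)^2*(s + 1)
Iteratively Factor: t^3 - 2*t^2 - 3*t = (t - 3)*(t^2 + t) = (t - 3)*(t + 1)*(t)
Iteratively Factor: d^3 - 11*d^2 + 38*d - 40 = (d - 5)*(d^2 - 6*d + 8) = (d - 5)*(d - 4)*(d - 2)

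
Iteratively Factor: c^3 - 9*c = (c - 3)*(c^2 + 3*c) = (c - 3)*(c + 3)*(c)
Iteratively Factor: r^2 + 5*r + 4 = (r + 1)*(r + 4)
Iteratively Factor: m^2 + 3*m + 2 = (m + 1)*(m + 2)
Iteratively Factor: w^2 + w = (w + 1)*(w)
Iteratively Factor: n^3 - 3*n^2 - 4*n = (n)*(n^2 - 3*n - 4) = n*(n + 1)*(n - 4)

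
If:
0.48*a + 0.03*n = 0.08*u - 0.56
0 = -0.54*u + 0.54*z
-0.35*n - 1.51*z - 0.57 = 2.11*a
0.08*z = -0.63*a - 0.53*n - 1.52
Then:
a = -0.83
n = -2.07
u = 1.26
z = 1.26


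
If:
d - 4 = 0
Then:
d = 4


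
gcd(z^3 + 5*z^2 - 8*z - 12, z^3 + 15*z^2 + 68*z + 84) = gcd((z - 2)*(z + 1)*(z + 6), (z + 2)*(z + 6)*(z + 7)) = z + 6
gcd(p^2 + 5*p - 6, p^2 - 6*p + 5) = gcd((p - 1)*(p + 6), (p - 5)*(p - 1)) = p - 1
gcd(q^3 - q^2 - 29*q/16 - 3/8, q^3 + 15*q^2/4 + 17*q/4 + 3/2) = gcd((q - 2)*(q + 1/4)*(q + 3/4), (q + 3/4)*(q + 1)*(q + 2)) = q + 3/4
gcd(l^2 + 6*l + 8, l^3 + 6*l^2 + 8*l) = l^2 + 6*l + 8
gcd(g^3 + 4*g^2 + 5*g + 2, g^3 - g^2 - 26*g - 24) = g + 1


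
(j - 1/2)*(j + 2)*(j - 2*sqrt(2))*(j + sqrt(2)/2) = j^4 - 3*sqrt(2)*j^3/2 + 3*j^3/2 - 9*sqrt(2)*j^2/4 - 3*j^2 - 3*j + 3*sqrt(2)*j/2 + 2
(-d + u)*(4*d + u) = -4*d^2 + 3*d*u + u^2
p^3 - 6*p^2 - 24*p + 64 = (p - 8)*(p - 2)*(p + 4)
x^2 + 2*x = x*(x + 2)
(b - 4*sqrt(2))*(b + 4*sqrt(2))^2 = b^3 + 4*sqrt(2)*b^2 - 32*b - 128*sqrt(2)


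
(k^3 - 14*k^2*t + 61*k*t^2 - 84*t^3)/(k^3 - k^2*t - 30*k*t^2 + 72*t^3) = (k - 7*t)/(k + 6*t)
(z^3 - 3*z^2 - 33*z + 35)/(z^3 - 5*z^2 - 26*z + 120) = (z^2 - 8*z + 7)/(z^2 - 10*z + 24)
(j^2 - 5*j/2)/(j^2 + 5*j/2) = (2*j - 5)/(2*j + 5)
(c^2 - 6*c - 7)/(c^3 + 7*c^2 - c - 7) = (c - 7)/(c^2 + 6*c - 7)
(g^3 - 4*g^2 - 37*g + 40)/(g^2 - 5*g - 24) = (g^2 + 4*g - 5)/(g + 3)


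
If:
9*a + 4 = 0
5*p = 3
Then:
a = -4/9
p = 3/5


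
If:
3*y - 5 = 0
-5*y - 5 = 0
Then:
No Solution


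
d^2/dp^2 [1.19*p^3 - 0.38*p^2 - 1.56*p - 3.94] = 7.14*p - 0.76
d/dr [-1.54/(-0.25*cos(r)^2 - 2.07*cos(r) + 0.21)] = (0.77*cos(r) + 3.1878)*sin(r)/(0.25*cos(r)^2 + 2.07*cos(r) - 0.21)^2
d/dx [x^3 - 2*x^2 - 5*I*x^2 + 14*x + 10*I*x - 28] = 3*x^2 - 4*x - 10*I*x + 14 + 10*I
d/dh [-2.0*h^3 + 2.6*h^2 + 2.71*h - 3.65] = -6.0*h^2 + 5.2*h + 2.71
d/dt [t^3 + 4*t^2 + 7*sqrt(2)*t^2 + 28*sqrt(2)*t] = 3*t^2 + 8*t + 14*sqrt(2)*t + 28*sqrt(2)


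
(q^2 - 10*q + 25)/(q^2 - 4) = (q^2 - 10*q + 25)/(q^2 - 4)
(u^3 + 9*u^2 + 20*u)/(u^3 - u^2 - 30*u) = (u + 4)/(u - 6)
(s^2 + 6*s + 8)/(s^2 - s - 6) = (s + 4)/(s - 3)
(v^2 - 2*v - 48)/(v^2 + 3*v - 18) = (v - 8)/(v - 3)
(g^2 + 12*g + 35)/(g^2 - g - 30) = (g + 7)/(g - 6)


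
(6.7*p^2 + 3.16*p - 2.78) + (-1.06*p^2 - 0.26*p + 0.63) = 5.64*p^2 + 2.9*p - 2.15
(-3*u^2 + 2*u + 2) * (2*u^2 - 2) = -6*u^4 + 4*u^3 + 10*u^2 - 4*u - 4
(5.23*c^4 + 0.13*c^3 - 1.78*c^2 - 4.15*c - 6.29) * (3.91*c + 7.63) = 20.4493*c^5 + 40.4132*c^4 - 5.9679*c^3 - 29.8079*c^2 - 56.2584*c - 47.9927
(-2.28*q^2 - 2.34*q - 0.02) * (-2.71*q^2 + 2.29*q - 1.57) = 6.1788*q^4 + 1.1202*q^3 - 1.7248*q^2 + 3.628*q + 0.0314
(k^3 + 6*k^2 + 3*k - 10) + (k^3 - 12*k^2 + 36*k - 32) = 2*k^3 - 6*k^2 + 39*k - 42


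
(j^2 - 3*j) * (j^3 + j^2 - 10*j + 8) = j^5 - 2*j^4 - 13*j^3 + 38*j^2 - 24*j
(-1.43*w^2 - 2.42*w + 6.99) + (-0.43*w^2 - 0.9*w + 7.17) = -1.86*w^2 - 3.32*w + 14.16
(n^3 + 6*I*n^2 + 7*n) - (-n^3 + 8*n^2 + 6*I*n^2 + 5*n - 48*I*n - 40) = 2*n^3 - 8*n^2 + 2*n + 48*I*n + 40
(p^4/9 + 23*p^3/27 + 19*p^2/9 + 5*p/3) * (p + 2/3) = p^5/9 + 25*p^4/27 + 217*p^3/81 + 83*p^2/27 + 10*p/9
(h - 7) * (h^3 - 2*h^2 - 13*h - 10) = h^4 - 9*h^3 + h^2 + 81*h + 70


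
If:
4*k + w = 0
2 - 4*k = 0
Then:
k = 1/2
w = -2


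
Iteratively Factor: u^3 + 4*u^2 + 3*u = (u + 3)*(u^2 + u) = u*(u + 3)*(u + 1)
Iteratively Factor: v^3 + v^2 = (v)*(v^2 + v) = v^2*(v + 1)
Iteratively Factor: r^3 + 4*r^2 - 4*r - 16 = (r + 4)*(r^2 - 4) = (r + 2)*(r + 4)*(r - 2)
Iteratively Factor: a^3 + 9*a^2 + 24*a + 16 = (a + 4)*(a^2 + 5*a + 4) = (a + 4)^2*(a + 1)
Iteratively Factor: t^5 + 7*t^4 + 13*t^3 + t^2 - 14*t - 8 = (t - 1)*(t^4 + 8*t^3 + 21*t^2 + 22*t + 8) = (t - 1)*(t + 4)*(t^3 + 4*t^2 + 5*t + 2) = (t - 1)*(t + 1)*(t + 4)*(t^2 + 3*t + 2) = (t - 1)*(t + 1)^2*(t + 4)*(t + 2)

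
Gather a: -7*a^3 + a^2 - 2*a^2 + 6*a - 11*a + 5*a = -7*a^3 - a^2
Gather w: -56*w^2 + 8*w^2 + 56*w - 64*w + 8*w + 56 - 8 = 48 - 48*w^2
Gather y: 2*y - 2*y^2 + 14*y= -2*y^2 + 16*y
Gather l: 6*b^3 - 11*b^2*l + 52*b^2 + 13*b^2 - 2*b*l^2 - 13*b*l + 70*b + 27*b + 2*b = 6*b^3 + 65*b^2 - 2*b*l^2 + 99*b + l*(-11*b^2 - 13*b)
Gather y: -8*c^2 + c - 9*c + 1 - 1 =-8*c^2 - 8*c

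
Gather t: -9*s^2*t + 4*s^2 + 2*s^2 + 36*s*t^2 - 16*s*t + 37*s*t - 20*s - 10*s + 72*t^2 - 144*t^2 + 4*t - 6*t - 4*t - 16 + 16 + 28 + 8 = 6*s^2 - 30*s + t^2*(36*s - 72) + t*(-9*s^2 + 21*s - 6) + 36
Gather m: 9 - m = 9 - m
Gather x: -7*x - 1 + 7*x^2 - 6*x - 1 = 7*x^2 - 13*x - 2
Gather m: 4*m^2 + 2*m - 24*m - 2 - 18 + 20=4*m^2 - 22*m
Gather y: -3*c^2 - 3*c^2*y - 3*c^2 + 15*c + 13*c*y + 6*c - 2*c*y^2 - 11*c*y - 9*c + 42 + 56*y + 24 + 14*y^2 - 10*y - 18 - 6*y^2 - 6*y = -6*c^2 + 12*c + y^2*(8 - 2*c) + y*(-3*c^2 + 2*c + 40) + 48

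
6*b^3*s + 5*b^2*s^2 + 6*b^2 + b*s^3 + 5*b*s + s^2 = (2*b + s)*(3*b + s)*(b*s + 1)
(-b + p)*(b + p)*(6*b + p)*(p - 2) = -6*b^3*p + 12*b^3 - b^2*p^2 + 2*b^2*p + 6*b*p^3 - 12*b*p^2 + p^4 - 2*p^3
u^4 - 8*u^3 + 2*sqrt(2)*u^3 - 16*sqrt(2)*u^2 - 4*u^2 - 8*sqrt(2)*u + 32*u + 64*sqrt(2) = (u - 8)*(u - 2)*(u + 2)*(u + 2*sqrt(2))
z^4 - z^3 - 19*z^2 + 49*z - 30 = (z - 3)*(z - 2)*(z - 1)*(z + 5)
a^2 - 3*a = a*(a - 3)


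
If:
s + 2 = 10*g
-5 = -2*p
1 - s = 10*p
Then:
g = -11/5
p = 5/2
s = -24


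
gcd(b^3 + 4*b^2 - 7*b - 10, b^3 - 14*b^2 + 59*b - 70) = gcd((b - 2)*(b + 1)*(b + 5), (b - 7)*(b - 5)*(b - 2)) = b - 2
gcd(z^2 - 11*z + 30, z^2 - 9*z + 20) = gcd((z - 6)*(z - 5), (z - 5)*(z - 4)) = z - 5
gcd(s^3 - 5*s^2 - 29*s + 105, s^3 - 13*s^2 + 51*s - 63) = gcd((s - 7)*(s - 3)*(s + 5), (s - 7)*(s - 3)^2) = s^2 - 10*s + 21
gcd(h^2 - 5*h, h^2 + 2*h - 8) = 1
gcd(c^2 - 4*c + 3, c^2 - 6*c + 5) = c - 1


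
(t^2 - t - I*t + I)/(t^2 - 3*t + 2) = (t - I)/(t - 2)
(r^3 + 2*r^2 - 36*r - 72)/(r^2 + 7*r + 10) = (r^2 - 36)/(r + 5)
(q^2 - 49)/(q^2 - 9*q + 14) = (q + 7)/(q - 2)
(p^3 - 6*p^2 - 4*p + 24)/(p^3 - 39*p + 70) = (p^2 - 4*p - 12)/(p^2 + 2*p - 35)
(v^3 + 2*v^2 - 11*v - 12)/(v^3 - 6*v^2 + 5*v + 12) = (v + 4)/(v - 4)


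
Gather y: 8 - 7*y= 8 - 7*y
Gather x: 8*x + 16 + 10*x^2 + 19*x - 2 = 10*x^2 + 27*x + 14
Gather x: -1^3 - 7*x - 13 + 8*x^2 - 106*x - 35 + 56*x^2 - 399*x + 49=64*x^2 - 512*x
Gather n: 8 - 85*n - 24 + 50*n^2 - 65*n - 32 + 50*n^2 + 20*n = 100*n^2 - 130*n - 48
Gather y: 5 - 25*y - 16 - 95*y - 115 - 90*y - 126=-210*y - 252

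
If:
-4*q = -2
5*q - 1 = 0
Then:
No Solution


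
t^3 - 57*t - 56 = (t - 8)*(t + 1)*(t + 7)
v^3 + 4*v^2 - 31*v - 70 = (v - 5)*(v + 2)*(v + 7)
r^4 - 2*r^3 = r^3*(r - 2)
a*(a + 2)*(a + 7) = a^3 + 9*a^2 + 14*a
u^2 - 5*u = u*(u - 5)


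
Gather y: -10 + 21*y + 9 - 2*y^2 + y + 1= -2*y^2 + 22*y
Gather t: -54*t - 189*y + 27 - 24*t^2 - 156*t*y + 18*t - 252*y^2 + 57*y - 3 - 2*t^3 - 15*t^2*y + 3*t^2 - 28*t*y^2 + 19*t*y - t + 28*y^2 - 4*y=-2*t^3 + t^2*(-15*y - 21) + t*(-28*y^2 - 137*y - 37) - 224*y^2 - 136*y + 24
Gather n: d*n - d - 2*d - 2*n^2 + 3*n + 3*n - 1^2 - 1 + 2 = -3*d - 2*n^2 + n*(d + 6)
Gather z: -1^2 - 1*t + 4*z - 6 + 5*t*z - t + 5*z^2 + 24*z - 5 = -2*t + 5*z^2 + z*(5*t + 28) - 12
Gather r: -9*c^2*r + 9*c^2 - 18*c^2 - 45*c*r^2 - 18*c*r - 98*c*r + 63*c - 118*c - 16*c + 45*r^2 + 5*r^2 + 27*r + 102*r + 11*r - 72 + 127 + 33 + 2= -9*c^2 - 71*c + r^2*(50 - 45*c) + r*(-9*c^2 - 116*c + 140) + 90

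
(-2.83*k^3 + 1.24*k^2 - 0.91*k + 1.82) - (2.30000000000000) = -2.83*k^3 + 1.24*k^2 - 0.91*k - 0.48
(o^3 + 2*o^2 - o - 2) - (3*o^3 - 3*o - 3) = -2*o^3 + 2*o^2 + 2*o + 1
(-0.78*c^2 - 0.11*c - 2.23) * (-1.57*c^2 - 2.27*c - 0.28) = 1.2246*c^4 + 1.9433*c^3 + 3.9692*c^2 + 5.0929*c + 0.6244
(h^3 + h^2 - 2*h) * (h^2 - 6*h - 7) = h^5 - 5*h^4 - 15*h^3 + 5*h^2 + 14*h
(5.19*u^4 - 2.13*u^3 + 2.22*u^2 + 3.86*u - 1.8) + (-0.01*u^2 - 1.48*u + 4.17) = 5.19*u^4 - 2.13*u^3 + 2.21*u^2 + 2.38*u + 2.37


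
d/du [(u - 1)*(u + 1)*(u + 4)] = 3*u^2 + 8*u - 1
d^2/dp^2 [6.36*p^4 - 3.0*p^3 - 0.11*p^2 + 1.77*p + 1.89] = 76.32*p^2 - 18.0*p - 0.22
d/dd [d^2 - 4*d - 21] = 2*d - 4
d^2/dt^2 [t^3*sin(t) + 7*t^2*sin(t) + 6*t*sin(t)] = -t^3*sin(t) - 7*t^2*sin(t) + 6*t^2*cos(t) + 28*t*cos(t) + 14*sin(t) + 12*cos(t)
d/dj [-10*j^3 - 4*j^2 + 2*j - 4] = -30*j^2 - 8*j + 2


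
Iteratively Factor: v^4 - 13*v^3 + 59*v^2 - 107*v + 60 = (v - 4)*(v^3 - 9*v^2 + 23*v - 15) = (v - 4)*(v - 3)*(v^2 - 6*v + 5) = (v - 4)*(v - 3)*(v - 1)*(v - 5)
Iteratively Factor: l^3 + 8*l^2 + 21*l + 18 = (l + 3)*(l^2 + 5*l + 6) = (l + 3)^2*(l + 2)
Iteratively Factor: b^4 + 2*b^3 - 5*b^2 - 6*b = (b)*(b^3 + 2*b^2 - 5*b - 6) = b*(b + 3)*(b^2 - b - 2) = b*(b - 2)*(b + 3)*(b + 1)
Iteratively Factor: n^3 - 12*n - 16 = (n + 2)*(n^2 - 2*n - 8) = (n - 4)*(n + 2)*(n + 2)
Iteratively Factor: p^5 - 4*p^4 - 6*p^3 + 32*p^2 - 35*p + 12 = (p - 1)*(p^4 - 3*p^3 - 9*p^2 + 23*p - 12) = (p - 1)^2*(p^3 - 2*p^2 - 11*p + 12) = (p - 4)*(p - 1)^2*(p^2 + 2*p - 3) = (p - 4)*(p - 1)^3*(p + 3)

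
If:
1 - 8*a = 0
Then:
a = 1/8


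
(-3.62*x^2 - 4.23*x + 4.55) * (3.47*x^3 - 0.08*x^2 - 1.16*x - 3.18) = -12.5614*x^5 - 14.3885*x^4 + 20.3261*x^3 + 16.0544*x^2 + 8.1734*x - 14.469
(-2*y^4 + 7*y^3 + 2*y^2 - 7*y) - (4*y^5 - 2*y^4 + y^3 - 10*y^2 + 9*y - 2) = -4*y^5 + 6*y^3 + 12*y^2 - 16*y + 2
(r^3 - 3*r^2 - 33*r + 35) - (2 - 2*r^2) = r^3 - r^2 - 33*r + 33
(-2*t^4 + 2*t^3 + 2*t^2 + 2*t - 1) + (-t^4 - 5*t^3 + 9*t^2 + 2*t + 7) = -3*t^4 - 3*t^3 + 11*t^2 + 4*t + 6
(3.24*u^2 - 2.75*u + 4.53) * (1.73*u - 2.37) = 5.6052*u^3 - 12.4363*u^2 + 14.3544*u - 10.7361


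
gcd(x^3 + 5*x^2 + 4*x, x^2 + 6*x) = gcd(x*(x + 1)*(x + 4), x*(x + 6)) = x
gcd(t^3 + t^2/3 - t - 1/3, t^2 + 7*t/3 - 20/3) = 1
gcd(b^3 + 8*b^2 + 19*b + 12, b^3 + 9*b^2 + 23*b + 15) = b^2 + 4*b + 3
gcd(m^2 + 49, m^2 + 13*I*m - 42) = m + 7*I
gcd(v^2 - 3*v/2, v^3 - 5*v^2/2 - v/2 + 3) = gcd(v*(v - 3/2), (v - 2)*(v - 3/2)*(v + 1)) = v - 3/2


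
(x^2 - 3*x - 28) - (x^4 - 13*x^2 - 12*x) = -x^4 + 14*x^2 + 9*x - 28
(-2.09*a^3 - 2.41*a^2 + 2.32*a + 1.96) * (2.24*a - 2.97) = -4.6816*a^4 + 0.8089*a^3 + 12.3545*a^2 - 2.5*a - 5.8212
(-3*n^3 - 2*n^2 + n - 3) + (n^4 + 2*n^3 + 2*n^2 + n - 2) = n^4 - n^3 + 2*n - 5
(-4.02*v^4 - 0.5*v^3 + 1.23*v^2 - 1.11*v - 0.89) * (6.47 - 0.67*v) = 2.6934*v^5 - 25.6744*v^4 - 4.0591*v^3 + 8.7018*v^2 - 6.5854*v - 5.7583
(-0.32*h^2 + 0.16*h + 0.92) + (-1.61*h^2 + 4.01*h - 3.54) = -1.93*h^2 + 4.17*h - 2.62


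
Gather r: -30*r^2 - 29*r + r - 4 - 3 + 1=-30*r^2 - 28*r - 6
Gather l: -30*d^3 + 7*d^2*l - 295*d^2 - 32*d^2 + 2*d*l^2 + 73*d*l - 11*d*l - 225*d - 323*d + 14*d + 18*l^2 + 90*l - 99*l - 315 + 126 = -30*d^3 - 327*d^2 - 534*d + l^2*(2*d + 18) + l*(7*d^2 + 62*d - 9) - 189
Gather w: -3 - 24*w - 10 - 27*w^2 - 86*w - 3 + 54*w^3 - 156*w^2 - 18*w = 54*w^3 - 183*w^2 - 128*w - 16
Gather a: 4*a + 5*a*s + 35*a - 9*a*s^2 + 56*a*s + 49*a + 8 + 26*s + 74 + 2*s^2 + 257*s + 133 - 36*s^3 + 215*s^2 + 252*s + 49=a*(-9*s^2 + 61*s + 88) - 36*s^3 + 217*s^2 + 535*s + 264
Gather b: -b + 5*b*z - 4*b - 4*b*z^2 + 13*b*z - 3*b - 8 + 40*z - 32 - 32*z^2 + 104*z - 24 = b*(-4*z^2 + 18*z - 8) - 32*z^2 + 144*z - 64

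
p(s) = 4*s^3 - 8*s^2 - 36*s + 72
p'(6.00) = 300.00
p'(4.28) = 115.34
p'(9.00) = 792.00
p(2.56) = -5.48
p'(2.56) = 1.68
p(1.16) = 25.72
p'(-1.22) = 1.38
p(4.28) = 84.98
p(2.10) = -1.84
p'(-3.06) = 125.32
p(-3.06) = -7.36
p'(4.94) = 177.80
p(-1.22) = 96.75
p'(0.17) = -38.37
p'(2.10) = -16.68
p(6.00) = 432.00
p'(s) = 12*s^2 - 16*s - 36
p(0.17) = 65.67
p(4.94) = 181.15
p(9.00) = 2016.00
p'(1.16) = -38.41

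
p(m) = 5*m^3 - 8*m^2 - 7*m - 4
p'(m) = 15*m^2 - 16*m - 7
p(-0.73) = -5.10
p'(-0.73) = 12.67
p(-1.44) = -25.44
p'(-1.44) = 47.14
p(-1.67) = -37.91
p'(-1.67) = 61.55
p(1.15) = -15.03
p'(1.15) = -5.56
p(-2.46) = -109.63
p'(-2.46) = 123.13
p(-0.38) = -2.77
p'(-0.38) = 1.25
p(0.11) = -4.86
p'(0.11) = -8.58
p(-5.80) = -1208.08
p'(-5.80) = 590.40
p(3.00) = 38.00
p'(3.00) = 80.00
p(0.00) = -4.00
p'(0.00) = -7.00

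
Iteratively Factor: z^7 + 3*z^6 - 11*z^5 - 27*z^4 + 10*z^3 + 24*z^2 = (z + 2)*(z^6 + z^5 - 13*z^4 - z^3 + 12*z^2) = (z - 1)*(z + 2)*(z^5 + 2*z^4 - 11*z^3 - 12*z^2) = (z - 1)*(z + 1)*(z + 2)*(z^4 + z^3 - 12*z^2) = z*(z - 1)*(z + 1)*(z + 2)*(z^3 + z^2 - 12*z) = z*(z - 1)*(z + 1)*(z + 2)*(z + 4)*(z^2 - 3*z) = z*(z - 3)*(z - 1)*(z + 1)*(z + 2)*(z + 4)*(z)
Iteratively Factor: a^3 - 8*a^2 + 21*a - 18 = (a - 3)*(a^2 - 5*a + 6) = (a - 3)^2*(a - 2)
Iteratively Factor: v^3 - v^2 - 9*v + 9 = (v - 1)*(v^2 - 9) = (v - 1)*(v + 3)*(v - 3)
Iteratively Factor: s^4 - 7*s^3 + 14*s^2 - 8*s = (s - 1)*(s^3 - 6*s^2 + 8*s) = (s - 2)*(s - 1)*(s^2 - 4*s) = (s - 4)*(s - 2)*(s - 1)*(s)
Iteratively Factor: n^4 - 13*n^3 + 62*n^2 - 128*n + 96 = (n - 2)*(n^3 - 11*n^2 + 40*n - 48) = (n - 3)*(n - 2)*(n^2 - 8*n + 16) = (n - 4)*(n - 3)*(n - 2)*(n - 4)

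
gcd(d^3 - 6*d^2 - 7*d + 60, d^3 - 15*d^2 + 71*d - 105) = d - 5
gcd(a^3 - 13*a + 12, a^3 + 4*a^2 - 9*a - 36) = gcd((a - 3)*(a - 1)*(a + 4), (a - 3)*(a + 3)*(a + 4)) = a^2 + a - 12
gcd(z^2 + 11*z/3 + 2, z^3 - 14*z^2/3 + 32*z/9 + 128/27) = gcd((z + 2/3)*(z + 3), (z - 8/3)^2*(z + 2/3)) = z + 2/3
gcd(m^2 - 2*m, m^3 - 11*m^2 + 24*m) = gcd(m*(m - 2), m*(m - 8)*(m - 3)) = m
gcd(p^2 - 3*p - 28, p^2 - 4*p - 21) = p - 7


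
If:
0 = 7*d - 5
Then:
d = 5/7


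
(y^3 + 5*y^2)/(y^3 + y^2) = (y + 5)/(y + 1)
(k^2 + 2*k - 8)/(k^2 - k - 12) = (-k^2 - 2*k + 8)/(-k^2 + k + 12)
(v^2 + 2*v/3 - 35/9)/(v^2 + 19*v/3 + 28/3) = (v - 5/3)/(v + 4)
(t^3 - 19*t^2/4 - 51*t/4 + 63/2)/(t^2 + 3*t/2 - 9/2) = (4*t^2 - 31*t + 42)/(2*(2*t - 3))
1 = 1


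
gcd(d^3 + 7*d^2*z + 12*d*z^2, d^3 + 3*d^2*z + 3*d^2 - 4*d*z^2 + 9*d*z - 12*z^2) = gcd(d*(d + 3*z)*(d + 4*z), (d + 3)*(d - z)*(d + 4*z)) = d + 4*z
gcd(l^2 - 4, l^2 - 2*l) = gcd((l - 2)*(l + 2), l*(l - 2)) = l - 2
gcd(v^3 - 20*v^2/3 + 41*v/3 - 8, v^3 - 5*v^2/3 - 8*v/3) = v - 8/3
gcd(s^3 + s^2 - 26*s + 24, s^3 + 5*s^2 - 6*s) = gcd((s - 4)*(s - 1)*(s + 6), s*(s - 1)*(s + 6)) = s^2 + 5*s - 6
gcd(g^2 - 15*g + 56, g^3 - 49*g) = g - 7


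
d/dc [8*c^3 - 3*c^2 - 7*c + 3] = 24*c^2 - 6*c - 7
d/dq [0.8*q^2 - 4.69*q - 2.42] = 1.6*q - 4.69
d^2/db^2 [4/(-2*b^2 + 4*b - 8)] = 4*(b^2 - 2*b - 4*(b - 1)^2 + 4)/(b^2 - 2*b + 4)^3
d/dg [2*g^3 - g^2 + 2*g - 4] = 6*g^2 - 2*g + 2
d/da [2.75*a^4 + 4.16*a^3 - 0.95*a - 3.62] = 11.0*a^3 + 12.48*a^2 - 0.95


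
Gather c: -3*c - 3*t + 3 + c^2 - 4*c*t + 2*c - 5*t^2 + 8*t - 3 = c^2 + c*(-4*t - 1) - 5*t^2 + 5*t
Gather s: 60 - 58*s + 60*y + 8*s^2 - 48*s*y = 8*s^2 + s*(-48*y - 58) + 60*y + 60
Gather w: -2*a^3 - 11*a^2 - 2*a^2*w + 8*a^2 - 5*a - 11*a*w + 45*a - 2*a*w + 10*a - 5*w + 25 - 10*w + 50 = -2*a^3 - 3*a^2 + 50*a + w*(-2*a^2 - 13*a - 15) + 75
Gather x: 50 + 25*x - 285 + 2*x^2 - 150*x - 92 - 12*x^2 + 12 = -10*x^2 - 125*x - 315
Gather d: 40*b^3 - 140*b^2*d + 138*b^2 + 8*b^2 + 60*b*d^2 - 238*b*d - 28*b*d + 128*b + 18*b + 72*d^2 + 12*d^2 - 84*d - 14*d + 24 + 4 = 40*b^3 + 146*b^2 + 146*b + d^2*(60*b + 84) + d*(-140*b^2 - 266*b - 98) + 28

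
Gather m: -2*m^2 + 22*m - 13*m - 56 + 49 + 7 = -2*m^2 + 9*m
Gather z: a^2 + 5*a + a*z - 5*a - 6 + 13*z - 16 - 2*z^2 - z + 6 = a^2 - 2*z^2 + z*(a + 12) - 16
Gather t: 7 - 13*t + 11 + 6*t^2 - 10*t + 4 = 6*t^2 - 23*t + 22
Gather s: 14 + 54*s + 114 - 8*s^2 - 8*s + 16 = -8*s^2 + 46*s + 144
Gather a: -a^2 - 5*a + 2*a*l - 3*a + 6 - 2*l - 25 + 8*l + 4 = -a^2 + a*(2*l - 8) + 6*l - 15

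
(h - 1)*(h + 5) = h^2 + 4*h - 5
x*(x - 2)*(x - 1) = x^3 - 3*x^2 + 2*x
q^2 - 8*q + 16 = (q - 4)^2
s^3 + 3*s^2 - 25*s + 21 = (s - 3)*(s - 1)*(s + 7)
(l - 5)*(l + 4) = l^2 - l - 20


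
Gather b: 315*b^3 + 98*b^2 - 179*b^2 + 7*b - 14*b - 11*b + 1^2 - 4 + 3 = 315*b^3 - 81*b^2 - 18*b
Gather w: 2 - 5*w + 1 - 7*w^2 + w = -7*w^2 - 4*w + 3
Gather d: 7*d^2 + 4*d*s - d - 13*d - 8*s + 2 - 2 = 7*d^2 + d*(4*s - 14) - 8*s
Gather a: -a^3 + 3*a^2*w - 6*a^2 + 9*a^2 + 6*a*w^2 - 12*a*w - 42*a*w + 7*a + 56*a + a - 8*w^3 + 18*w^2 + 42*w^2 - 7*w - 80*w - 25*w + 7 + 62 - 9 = -a^3 + a^2*(3*w + 3) + a*(6*w^2 - 54*w + 64) - 8*w^3 + 60*w^2 - 112*w + 60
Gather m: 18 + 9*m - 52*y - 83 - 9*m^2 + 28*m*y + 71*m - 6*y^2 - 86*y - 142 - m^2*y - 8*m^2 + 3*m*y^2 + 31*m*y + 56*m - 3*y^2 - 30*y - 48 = m^2*(-y - 17) + m*(3*y^2 + 59*y + 136) - 9*y^2 - 168*y - 255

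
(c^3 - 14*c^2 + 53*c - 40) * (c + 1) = c^4 - 13*c^3 + 39*c^2 + 13*c - 40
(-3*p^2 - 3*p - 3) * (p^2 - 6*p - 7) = -3*p^4 + 15*p^3 + 36*p^2 + 39*p + 21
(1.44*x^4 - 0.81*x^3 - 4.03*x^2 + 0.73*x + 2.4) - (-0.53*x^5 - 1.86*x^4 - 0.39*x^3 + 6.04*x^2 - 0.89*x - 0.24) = 0.53*x^5 + 3.3*x^4 - 0.42*x^3 - 10.07*x^2 + 1.62*x + 2.64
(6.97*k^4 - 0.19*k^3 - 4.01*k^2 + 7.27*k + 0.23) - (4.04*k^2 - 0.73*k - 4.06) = 6.97*k^4 - 0.19*k^3 - 8.05*k^2 + 8.0*k + 4.29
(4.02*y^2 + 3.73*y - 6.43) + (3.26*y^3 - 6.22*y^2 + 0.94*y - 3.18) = 3.26*y^3 - 2.2*y^2 + 4.67*y - 9.61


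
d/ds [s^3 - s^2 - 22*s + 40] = 3*s^2 - 2*s - 22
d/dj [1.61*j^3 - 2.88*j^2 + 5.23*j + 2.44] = 4.83*j^2 - 5.76*j + 5.23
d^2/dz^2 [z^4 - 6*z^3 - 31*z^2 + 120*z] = 12*z^2 - 36*z - 62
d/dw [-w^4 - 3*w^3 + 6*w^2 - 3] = w*(-4*w^2 - 9*w + 12)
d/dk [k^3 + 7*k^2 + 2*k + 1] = 3*k^2 + 14*k + 2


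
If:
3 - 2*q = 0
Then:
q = 3/2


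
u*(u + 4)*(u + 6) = u^3 + 10*u^2 + 24*u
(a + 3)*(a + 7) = a^2 + 10*a + 21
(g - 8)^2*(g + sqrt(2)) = g^3 - 16*g^2 + sqrt(2)*g^2 - 16*sqrt(2)*g + 64*g + 64*sqrt(2)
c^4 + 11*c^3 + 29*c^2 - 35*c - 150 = (c - 2)*(c + 3)*(c + 5)^2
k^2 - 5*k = k*(k - 5)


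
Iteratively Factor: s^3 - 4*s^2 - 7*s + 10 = (s + 2)*(s^2 - 6*s + 5) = (s - 1)*(s + 2)*(s - 5)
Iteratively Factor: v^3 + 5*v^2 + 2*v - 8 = (v - 1)*(v^2 + 6*v + 8) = (v - 1)*(v + 2)*(v + 4)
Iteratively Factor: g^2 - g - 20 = (g + 4)*(g - 5)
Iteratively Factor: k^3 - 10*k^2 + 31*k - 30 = (k - 3)*(k^2 - 7*k + 10) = (k - 3)*(k - 2)*(k - 5)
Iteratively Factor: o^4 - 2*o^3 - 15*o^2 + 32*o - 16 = (o - 1)*(o^3 - o^2 - 16*o + 16) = (o - 4)*(o - 1)*(o^2 + 3*o - 4) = (o - 4)*(o - 1)^2*(o + 4)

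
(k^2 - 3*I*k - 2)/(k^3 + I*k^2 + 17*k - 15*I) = (k - 2*I)/(k^2 + 2*I*k + 15)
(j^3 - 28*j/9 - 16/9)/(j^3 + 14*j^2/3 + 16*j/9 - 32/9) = (3*j^2 - 4*j - 4)/(3*j^2 + 10*j - 8)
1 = 1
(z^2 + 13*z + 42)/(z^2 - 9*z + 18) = (z^2 + 13*z + 42)/(z^2 - 9*z + 18)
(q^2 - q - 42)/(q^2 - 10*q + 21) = (q + 6)/(q - 3)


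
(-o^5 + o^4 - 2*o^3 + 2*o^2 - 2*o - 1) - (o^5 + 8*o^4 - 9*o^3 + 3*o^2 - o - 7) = -2*o^5 - 7*o^4 + 7*o^3 - o^2 - o + 6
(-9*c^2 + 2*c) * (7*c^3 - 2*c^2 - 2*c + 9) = -63*c^5 + 32*c^4 + 14*c^3 - 85*c^2 + 18*c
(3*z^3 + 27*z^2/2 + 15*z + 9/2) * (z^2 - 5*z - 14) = 3*z^5 - 3*z^4/2 - 189*z^3/2 - 519*z^2/2 - 465*z/2 - 63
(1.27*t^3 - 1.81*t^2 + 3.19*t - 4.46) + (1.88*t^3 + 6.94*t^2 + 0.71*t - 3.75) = 3.15*t^3 + 5.13*t^2 + 3.9*t - 8.21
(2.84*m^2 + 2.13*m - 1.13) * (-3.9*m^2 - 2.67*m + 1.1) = -11.076*m^4 - 15.8898*m^3 + 1.8439*m^2 + 5.3601*m - 1.243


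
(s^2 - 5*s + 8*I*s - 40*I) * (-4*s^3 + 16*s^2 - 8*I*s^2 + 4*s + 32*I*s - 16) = -4*s^5 + 36*s^4 - 40*I*s^4 - 12*s^3 + 360*I*s^3 - 612*s^2 - 768*I*s^2 + 1360*s - 288*I*s + 640*I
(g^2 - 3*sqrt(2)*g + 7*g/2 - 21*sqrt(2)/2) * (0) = 0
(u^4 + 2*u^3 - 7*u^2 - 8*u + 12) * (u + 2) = u^5 + 4*u^4 - 3*u^3 - 22*u^2 - 4*u + 24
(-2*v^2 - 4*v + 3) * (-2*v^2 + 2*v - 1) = 4*v^4 + 4*v^3 - 12*v^2 + 10*v - 3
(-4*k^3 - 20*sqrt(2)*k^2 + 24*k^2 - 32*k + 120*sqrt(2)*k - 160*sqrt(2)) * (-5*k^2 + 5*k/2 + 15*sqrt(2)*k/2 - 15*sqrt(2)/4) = 20*k^5 - 130*k^4 + 70*sqrt(2)*k^4 - 455*sqrt(2)*k^3 - 80*k^3 + 770*sqrt(2)*k^2 + 1870*k^2 - 3300*k - 280*sqrt(2)*k + 1200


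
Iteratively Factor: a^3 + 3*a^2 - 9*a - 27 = (a - 3)*(a^2 + 6*a + 9) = (a - 3)*(a + 3)*(a + 3)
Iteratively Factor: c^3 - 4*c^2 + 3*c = (c - 1)*(c^2 - 3*c) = c*(c - 1)*(c - 3)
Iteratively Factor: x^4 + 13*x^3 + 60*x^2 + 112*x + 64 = (x + 1)*(x^3 + 12*x^2 + 48*x + 64) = (x + 1)*(x + 4)*(x^2 + 8*x + 16) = (x + 1)*(x + 4)^2*(x + 4)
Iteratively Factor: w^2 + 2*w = (w + 2)*(w)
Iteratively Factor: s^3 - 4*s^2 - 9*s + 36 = (s - 3)*(s^2 - s - 12) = (s - 4)*(s - 3)*(s + 3)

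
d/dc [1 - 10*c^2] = -20*c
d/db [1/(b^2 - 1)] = -2*b/(b^2 - 1)^2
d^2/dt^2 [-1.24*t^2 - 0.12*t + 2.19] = -2.48000000000000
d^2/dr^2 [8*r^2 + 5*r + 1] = 16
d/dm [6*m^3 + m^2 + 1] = 2*m*(9*m + 1)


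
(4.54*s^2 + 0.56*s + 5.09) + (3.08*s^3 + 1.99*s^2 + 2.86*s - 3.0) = 3.08*s^3 + 6.53*s^2 + 3.42*s + 2.09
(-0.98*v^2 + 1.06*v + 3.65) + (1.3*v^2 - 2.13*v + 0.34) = 0.32*v^2 - 1.07*v + 3.99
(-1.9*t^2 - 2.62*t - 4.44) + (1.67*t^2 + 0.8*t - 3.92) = -0.23*t^2 - 1.82*t - 8.36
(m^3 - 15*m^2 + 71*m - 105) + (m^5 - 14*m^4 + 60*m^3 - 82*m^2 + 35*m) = m^5 - 14*m^4 + 61*m^3 - 97*m^2 + 106*m - 105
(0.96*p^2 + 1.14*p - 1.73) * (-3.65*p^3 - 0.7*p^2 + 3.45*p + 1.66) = -3.504*p^5 - 4.833*p^4 + 8.8285*p^3 + 6.7376*p^2 - 4.0761*p - 2.8718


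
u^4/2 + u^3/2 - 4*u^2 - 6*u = u*(u/2 + 1)*(u - 3)*(u + 2)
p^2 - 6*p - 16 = (p - 8)*(p + 2)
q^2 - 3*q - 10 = (q - 5)*(q + 2)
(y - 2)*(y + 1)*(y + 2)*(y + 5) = y^4 + 6*y^3 + y^2 - 24*y - 20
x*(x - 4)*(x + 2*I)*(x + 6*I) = x^4 - 4*x^3 + 8*I*x^3 - 12*x^2 - 32*I*x^2 + 48*x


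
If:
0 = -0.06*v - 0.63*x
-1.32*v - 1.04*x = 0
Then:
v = 0.00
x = 0.00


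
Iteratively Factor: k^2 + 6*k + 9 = (k + 3)*(k + 3)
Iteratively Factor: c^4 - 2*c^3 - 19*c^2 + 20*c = (c - 5)*(c^3 + 3*c^2 - 4*c) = c*(c - 5)*(c^2 + 3*c - 4) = c*(c - 5)*(c + 4)*(c - 1)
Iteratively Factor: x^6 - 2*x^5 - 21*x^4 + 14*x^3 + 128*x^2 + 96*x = (x + 1)*(x^5 - 3*x^4 - 18*x^3 + 32*x^2 + 96*x) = (x + 1)*(x + 2)*(x^4 - 5*x^3 - 8*x^2 + 48*x) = x*(x + 1)*(x + 2)*(x^3 - 5*x^2 - 8*x + 48) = x*(x - 4)*(x + 1)*(x + 2)*(x^2 - x - 12) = x*(x - 4)*(x + 1)*(x + 2)*(x + 3)*(x - 4)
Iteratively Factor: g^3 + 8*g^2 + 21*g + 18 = (g + 3)*(g^2 + 5*g + 6) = (g + 3)^2*(g + 2)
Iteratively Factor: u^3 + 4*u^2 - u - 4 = (u + 4)*(u^2 - 1) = (u + 1)*(u + 4)*(u - 1)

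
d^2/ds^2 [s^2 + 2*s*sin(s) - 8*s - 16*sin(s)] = -2*s*sin(s) + 16*sin(s) + 4*cos(s) + 2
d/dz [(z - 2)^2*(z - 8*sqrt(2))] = (z - 2)*(3*z - 16*sqrt(2) - 2)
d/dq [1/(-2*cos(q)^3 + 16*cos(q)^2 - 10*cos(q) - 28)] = (-3*cos(q)^2 + 16*cos(q) - 5)*sin(q)/(2*(cos(q)^3 - 8*cos(q)^2 + 5*cos(q) + 14)^2)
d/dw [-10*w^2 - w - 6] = -20*w - 1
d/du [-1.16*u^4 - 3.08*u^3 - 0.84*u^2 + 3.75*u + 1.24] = -4.64*u^3 - 9.24*u^2 - 1.68*u + 3.75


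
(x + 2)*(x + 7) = x^2 + 9*x + 14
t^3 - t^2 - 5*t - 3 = (t - 3)*(t + 1)^2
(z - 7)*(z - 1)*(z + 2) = z^3 - 6*z^2 - 9*z + 14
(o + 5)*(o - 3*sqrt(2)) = o^2 - 3*sqrt(2)*o + 5*o - 15*sqrt(2)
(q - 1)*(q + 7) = q^2 + 6*q - 7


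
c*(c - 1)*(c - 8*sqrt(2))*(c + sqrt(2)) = c^4 - 7*sqrt(2)*c^3 - c^3 - 16*c^2 + 7*sqrt(2)*c^2 + 16*c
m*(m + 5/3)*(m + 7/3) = m^3 + 4*m^2 + 35*m/9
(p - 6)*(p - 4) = p^2 - 10*p + 24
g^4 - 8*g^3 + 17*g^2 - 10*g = g*(g - 5)*(g - 2)*(g - 1)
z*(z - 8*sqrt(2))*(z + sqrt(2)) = z^3 - 7*sqrt(2)*z^2 - 16*z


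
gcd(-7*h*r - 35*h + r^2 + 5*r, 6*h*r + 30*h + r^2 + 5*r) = r + 5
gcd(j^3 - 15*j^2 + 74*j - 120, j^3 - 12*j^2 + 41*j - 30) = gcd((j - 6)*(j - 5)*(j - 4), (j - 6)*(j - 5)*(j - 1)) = j^2 - 11*j + 30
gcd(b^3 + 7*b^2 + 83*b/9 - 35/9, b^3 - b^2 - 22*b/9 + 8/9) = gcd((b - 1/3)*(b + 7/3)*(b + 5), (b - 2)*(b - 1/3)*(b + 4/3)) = b - 1/3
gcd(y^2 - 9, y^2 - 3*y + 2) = 1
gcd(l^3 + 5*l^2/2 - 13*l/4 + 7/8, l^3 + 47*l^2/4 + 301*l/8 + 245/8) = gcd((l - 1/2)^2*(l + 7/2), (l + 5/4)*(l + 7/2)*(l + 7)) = l + 7/2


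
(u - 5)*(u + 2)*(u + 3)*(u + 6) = u^4 + 6*u^3 - 19*u^2 - 144*u - 180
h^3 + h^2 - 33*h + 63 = (h - 3)^2*(h + 7)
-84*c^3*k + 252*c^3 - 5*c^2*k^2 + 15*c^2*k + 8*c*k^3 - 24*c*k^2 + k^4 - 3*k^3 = (-3*c + k)*(4*c + k)*(7*c + k)*(k - 3)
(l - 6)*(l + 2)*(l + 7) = l^3 + 3*l^2 - 40*l - 84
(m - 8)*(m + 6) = m^2 - 2*m - 48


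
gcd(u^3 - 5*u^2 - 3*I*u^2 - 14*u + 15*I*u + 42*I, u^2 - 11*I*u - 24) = u - 3*I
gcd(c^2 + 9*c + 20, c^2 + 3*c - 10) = c + 5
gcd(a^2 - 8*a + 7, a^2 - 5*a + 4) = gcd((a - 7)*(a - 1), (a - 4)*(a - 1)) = a - 1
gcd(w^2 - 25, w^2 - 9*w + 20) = w - 5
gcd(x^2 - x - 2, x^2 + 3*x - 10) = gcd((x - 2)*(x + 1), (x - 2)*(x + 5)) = x - 2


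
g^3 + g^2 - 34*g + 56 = (g - 4)*(g - 2)*(g + 7)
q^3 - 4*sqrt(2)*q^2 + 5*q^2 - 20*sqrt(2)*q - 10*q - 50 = (q + 5)*(q - 5*sqrt(2))*(q + sqrt(2))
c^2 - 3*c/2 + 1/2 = (c - 1)*(c - 1/2)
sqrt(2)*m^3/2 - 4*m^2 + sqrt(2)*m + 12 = (m - 3*sqrt(2))*(m - 2*sqrt(2))*(sqrt(2)*m/2 + 1)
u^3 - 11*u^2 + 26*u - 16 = (u - 8)*(u - 2)*(u - 1)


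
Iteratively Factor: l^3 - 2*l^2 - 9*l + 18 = (l - 3)*(l^2 + l - 6) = (l - 3)*(l - 2)*(l + 3)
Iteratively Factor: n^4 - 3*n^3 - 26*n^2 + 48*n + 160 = (n - 4)*(n^3 + n^2 - 22*n - 40) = (n - 4)*(n + 2)*(n^2 - n - 20) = (n - 4)*(n + 2)*(n + 4)*(n - 5)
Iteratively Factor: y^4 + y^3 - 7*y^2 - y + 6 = (y + 1)*(y^3 - 7*y + 6) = (y - 1)*(y + 1)*(y^2 + y - 6) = (y - 1)*(y + 1)*(y + 3)*(y - 2)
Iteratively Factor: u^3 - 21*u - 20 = (u - 5)*(u^2 + 5*u + 4) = (u - 5)*(u + 1)*(u + 4)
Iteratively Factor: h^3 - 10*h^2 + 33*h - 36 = (h - 3)*(h^2 - 7*h + 12) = (h - 3)^2*(h - 4)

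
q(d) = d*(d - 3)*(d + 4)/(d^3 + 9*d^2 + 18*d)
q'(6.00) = 0.07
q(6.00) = 0.28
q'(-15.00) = 0.09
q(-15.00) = 1.83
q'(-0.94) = 0.71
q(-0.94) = -1.16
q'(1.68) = 0.19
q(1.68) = -0.21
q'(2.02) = 0.17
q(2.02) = -0.15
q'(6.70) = 0.06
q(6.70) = 0.32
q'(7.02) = 0.06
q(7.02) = 0.34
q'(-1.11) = 0.81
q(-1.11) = -1.29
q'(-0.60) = 0.55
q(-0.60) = -0.94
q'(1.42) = 0.21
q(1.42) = -0.26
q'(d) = d*(d - 3)*(d + 4)*(-3*d^2 - 18*d - 18)/(d^3 + 9*d^2 + 18*d)^2 + d*(d - 3)/(d^3 + 9*d^2 + 18*d) + d*(d + 4)/(d^3 + 9*d^2 + 18*d) + (d - 3)*(d + 4)/(d^3 + 9*d^2 + 18*d) = 2*(4*d^2 + 30*d + 63)/(d^4 + 18*d^3 + 117*d^2 + 324*d + 324)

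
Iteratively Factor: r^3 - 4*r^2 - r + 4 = (r - 1)*(r^2 - 3*r - 4) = (r - 1)*(r + 1)*(r - 4)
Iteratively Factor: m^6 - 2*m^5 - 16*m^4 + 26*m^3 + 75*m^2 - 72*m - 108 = (m - 3)*(m^5 + m^4 - 13*m^3 - 13*m^2 + 36*m + 36) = (m - 3)*(m - 2)*(m^4 + 3*m^3 - 7*m^2 - 27*m - 18) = (m - 3)*(m - 2)*(m + 2)*(m^3 + m^2 - 9*m - 9) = (m - 3)*(m - 2)*(m + 2)*(m + 3)*(m^2 - 2*m - 3) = (m - 3)^2*(m - 2)*(m + 2)*(m + 3)*(m + 1)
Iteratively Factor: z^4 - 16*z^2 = (z + 4)*(z^3 - 4*z^2) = z*(z + 4)*(z^2 - 4*z) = z*(z - 4)*(z + 4)*(z)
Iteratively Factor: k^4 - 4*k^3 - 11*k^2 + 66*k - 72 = (k - 2)*(k^3 - 2*k^2 - 15*k + 36) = (k - 3)*(k - 2)*(k^2 + k - 12) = (k - 3)^2*(k - 2)*(k + 4)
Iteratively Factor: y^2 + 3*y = (y + 3)*(y)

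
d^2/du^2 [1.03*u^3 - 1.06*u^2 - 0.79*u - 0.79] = 6.18*u - 2.12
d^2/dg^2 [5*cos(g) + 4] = -5*cos(g)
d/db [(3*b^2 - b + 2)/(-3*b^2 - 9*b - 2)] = 10*(2 - 3*b^2)/(9*b^4 + 54*b^3 + 93*b^2 + 36*b + 4)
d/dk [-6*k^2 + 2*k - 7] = 2 - 12*k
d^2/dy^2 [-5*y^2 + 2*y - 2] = -10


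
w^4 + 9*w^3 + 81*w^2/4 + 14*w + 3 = (w + 1/2)^2*(w + 2)*(w + 6)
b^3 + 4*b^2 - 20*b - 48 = (b - 4)*(b + 2)*(b + 6)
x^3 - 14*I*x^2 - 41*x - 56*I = (x - 8*I)*(x - 7*I)*(x + I)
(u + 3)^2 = u^2 + 6*u + 9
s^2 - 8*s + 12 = (s - 6)*(s - 2)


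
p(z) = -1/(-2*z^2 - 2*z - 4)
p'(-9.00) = 0.00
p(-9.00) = 0.01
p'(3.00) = -0.02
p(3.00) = 0.04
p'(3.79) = -0.01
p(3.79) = 0.02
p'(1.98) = -0.04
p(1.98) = 0.06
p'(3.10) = -0.02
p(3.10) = 0.03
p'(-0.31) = -0.06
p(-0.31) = 0.28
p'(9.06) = -0.00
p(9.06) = 0.01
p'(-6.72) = 0.00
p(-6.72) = 0.01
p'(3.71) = -0.01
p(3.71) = 0.03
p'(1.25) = -0.08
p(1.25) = 0.10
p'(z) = -(4*z + 2)/(-2*z^2 - 2*z - 4)^2 = (-z - 1/2)/(z^2 + z + 2)^2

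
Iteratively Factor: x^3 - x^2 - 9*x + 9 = (x + 3)*(x^2 - 4*x + 3) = (x - 1)*(x + 3)*(x - 3)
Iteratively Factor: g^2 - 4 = (g + 2)*(g - 2)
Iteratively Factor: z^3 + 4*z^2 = (z)*(z^2 + 4*z) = z*(z + 4)*(z)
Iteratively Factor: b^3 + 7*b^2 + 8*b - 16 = (b + 4)*(b^2 + 3*b - 4) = (b - 1)*(b + 4)*(b + 4)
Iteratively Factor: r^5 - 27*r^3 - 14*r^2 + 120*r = (r - 5)*(r^4 + 5*r^3 - 2*r^2 - 24*r) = (r - 5)*(r - 2)*(r^3 + 7*r^2 + 12*r) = (r - 5)*(r - 2)*(r + 3)*(r^2 + 4*r) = r*(r - 5)*(r - 2)*(r + 3)*(r + 4)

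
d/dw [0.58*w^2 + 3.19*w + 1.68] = 1.16*w + 3.19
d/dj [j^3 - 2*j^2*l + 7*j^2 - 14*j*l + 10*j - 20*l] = 3*j^2 - 4*j*l + 14*j - 14*l + 10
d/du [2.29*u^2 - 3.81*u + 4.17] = 4.58*u - 3.81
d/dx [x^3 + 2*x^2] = x*(3*x + 4)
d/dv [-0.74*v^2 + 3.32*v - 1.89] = 3.32 - 1.48*v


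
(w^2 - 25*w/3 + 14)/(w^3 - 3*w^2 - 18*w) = (w - 7/3)/(w*(w + 3))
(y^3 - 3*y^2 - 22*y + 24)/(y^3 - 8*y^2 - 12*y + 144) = (y - 1)/(y - 6)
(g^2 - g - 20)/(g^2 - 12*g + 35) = (g + 4)/(g - 7)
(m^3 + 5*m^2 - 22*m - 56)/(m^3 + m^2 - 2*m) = (m^2 + 3*m - 28)/(m*(m - 1))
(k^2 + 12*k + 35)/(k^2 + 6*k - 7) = (k + 5)/(k - 1)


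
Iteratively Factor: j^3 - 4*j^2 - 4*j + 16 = (j + 2)*(j^2 - 6*j + 8) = (j - 2)*(j + 2)*(j - 4)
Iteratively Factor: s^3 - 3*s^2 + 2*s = (s - 2)*(s^2 - s) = s*(s - 2)*(s - 1)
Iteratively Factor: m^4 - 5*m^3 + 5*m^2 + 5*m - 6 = (m - 1)*(m^3 - 4*m^2 + m + 6) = (m - 2)*(m - 1)*(m^2 - 2*m - 3) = (m - 2)*(m - 1)*(m + 1)*(m - 3)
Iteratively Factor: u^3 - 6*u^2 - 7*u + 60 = (u + 3)*(u^2 - 9*u + 20) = (u - 5)*(u + 3)*(u - 4)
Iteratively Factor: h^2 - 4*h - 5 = (h + 1)*(h - 5)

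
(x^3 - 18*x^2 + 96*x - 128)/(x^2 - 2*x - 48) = (x^2 - 10*x + 16)/(x + 6)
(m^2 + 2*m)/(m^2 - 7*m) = (m + 2)/(m - 7)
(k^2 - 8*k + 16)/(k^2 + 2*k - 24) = (k - 4)/(k + 6)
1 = 1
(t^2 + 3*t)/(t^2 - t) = (t + 3)/(t - 1)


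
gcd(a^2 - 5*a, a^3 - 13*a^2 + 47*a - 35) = a - 5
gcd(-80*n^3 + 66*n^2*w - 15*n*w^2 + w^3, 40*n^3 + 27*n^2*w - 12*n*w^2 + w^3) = 40*n^2 - 13*n*w + w^2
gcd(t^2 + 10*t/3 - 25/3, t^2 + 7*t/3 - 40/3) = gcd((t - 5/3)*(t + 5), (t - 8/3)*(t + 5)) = t + 5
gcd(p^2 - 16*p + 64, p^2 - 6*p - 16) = p - 8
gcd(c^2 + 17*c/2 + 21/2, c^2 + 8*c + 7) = c + 7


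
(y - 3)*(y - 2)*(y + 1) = y^3 - 4*y^2 + y + 6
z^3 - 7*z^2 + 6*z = z*(z - 6)*(z - 1)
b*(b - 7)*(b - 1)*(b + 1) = b^4 - 7*b^3 - b^2 + 7*b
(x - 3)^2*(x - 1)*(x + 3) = x^4 - 4*x^3 - 6*x^2 + 36*x - 27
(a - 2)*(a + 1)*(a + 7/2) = a^3 + 5*a^2/2 - 11*a/2 - 7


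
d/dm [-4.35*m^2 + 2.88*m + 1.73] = 2.88 - 8.7*m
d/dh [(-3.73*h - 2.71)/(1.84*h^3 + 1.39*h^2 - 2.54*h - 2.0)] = (13.7264*h^3 + 20.1439*h^2 + 7.5338*h + 0.5766)/(3.3856*h^6 + 5.1152*h^5 - 7.4151*h^4 - 14.4212*h^3 + 0.8916*h^2 + 10.16*h + 4.0)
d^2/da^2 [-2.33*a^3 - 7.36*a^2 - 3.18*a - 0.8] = -13.98*a - 14.72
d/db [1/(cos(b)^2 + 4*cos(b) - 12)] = 2*(cos(b) + 2)*sin(b)/(cos(b)^2 + 4*cos(b) - 12)^2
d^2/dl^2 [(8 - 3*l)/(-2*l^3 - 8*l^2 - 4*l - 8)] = ((3*l - 8)*(3*l^2 + 8*l + 2)^2 - (9*l^2 + 24*l + (3*l - 8)*(3*l + 4) + 6)*(l^3 + 4*l^2 + 2*l + 4))/(l^3 + 4*l^2 + 2*l + 4)^3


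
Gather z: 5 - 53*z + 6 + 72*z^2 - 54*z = 72*z^2 - 107*z + 11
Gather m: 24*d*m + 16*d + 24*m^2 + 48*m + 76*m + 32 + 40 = 16*d + 24*m^2 + m*(24*d + 124) + 72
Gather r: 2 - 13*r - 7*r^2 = -7*r^2 - 13*r + 2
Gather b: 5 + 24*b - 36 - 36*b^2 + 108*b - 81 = -36*b^2 + 132*b - 112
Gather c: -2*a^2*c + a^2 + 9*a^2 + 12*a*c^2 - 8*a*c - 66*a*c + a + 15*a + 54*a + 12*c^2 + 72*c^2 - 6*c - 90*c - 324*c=10*a^2 + 70*a + c^2*(12*a + 84) + c*(-2*a^2 - 74*a - 420)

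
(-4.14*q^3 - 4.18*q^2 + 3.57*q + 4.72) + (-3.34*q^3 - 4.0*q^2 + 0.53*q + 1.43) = -7.48*q^3 - 8.18*q^2 + 4.1*q + 6.15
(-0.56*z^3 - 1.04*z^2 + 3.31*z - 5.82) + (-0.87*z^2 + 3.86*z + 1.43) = -0.56*z^3 - 1.91*z^2 + 7.17*z - 4.39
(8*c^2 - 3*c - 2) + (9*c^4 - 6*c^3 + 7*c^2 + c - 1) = 9*c^4 - 6*c^3 + 15*c^2 - 2*c - 3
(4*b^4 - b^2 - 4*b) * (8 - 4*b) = -16*b^5 + 32*b^4 + 4*b^3 + 8*b^2 - 32*b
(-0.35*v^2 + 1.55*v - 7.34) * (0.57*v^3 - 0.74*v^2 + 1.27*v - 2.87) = -0.1995*v^5 + 1.1425*v^4 - 5.7753*v^3 + 8.4046*v^2 - 13.7703*v + 21.0658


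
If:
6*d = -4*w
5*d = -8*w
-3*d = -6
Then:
No Solution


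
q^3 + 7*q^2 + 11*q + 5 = (q + 1)^2*(q + 5)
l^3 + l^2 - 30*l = l*(l - 5)*(l + 6)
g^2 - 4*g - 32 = (g - 8)*(g + 4)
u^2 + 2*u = u*(u + 2)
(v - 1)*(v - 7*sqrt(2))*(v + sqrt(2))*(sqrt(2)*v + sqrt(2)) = sqrt(2)*v^4 - 12*v^3 - 15*sqrt(2)*v^2 + 12*v + 14*sqrt(2)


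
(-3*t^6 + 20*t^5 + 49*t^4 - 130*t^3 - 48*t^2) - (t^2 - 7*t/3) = -3*t^6 + 20*t^5 + 49*t^4 - 130*t^3 - 49*t^2 + 7*t/3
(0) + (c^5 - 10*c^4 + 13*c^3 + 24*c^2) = c^5 - 10*c^4 + 13*c^3 + 24*c^2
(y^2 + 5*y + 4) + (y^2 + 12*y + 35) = 2*y^2 + 17*y + 39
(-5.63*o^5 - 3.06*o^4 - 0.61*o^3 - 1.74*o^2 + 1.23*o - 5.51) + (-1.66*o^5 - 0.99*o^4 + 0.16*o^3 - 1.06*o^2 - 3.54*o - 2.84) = -7.29*o^5 - 4.05*o^4 - 0.45*o^3 - 2.8*o^2 - 2.31*o - 8.35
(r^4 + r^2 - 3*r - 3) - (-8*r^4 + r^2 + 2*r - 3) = 9*r^4 - 5*r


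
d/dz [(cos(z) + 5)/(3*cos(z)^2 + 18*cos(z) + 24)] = (cos(z)^2 + 10*cos(z) + 22)*sin(z)/(3*(cos(z)^2 + 6*cos(z) + 8)^2)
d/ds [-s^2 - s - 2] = -2*s - 1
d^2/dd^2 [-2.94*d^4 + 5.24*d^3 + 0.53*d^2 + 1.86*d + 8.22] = -35.28*d^2 + 31.44*d + 1.06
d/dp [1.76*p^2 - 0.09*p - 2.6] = 3.52*p - 0.09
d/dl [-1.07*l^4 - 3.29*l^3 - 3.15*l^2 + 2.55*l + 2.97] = -4.28*l^3 - 9.87*l^2 - 6.3*l + 2.55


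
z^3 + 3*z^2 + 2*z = z*(z + 1)*(z + 2)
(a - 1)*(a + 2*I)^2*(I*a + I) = I*a^4 - 4*a^3 - 5*I*a^2 + 4*a + 4*I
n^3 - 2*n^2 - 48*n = n*(n - 8)*(n + 6)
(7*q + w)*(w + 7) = 7*q*w + 49*q + w^2 + 7*w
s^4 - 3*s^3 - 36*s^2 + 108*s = s*(s - 6)*(s - 3)*(s + 6)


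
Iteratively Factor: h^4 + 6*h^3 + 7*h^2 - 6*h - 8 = (h + 1)*(h^3 + 5*h^2 + 2*h - 8) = (h + 1)*(h + 4)*(h^2 + h - 2) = (h - 1)*(h + 1)*(h + 4)*(h + 2)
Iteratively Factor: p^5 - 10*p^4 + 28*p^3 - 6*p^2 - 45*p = (p + 1)*(p^4 - 11*p^3 + 39*p^2 - 45*p) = (p - 5)*(p + 1)*(p^3 - 6*p^2 + 9*p) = (p - 5)*(p - 3)*(p + 1)*(p^2 - 3*p) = (p - 5)*(p - 3)^2*(p + 1)*(p)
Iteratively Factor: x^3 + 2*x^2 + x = (x)*(x^2 + 2*x + 1) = x*(x + 1)*(x + 1)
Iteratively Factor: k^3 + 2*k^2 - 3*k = (k - 1)*(k^2 + 3*k) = (k - 1)*(k + 3)*(k)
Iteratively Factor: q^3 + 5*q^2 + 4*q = (q + 1)*(q^2 + 4*q) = q*(q + 1)*(q + 4)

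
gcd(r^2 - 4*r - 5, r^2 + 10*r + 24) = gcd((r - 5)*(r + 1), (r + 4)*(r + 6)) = 1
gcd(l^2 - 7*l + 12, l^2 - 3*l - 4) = l - 4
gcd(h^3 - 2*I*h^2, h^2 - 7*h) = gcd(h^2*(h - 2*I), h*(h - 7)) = h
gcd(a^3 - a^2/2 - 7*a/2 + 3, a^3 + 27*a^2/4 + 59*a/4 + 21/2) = a + 2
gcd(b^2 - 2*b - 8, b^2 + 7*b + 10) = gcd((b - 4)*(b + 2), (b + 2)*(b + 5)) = b + 2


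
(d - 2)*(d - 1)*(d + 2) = d^3 - d^2 - 4*d + 4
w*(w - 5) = w^2 - 5*w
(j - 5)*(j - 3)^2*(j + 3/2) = j^4 - 19*j^3/2 + 45*j^2/2 + 27*j/2 - 135/2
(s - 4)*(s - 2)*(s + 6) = s^3 - 28*s + 48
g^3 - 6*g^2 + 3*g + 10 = (g - 5)*(g - 2)*(g + 1)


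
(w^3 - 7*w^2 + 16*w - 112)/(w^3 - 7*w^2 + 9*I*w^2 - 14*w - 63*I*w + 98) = (w^2 + 16)/(w^2 + 9*I*w - 14)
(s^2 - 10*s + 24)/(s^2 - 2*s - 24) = (s - 4)/(s + 4)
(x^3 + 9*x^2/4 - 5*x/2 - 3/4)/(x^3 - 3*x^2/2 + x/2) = (4*x^2 + 13*x + 3)/(2*x*(2*x - 1))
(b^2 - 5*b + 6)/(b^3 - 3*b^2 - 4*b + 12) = 1/(b + 2)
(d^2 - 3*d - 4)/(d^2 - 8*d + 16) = (d + 1)/(d - 4)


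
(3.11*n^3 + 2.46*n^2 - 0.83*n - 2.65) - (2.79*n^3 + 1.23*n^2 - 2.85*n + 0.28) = 0.32*n^3 + 1.23*n^2 + 2.02*n - 2.93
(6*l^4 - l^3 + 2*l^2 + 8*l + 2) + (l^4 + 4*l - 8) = 7*l^4 - l^3 + 2*l^2 + 12*l - 6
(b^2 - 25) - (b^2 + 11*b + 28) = -11*b - 53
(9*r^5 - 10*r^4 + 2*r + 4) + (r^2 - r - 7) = 9*r^5 - 10*r^4 + r^2 + r - 3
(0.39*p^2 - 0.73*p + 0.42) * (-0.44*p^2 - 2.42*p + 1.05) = -0.1716*p^4 - 0.6226*p^3 + 1.9913*p^2 - 1.7829*p + 0.441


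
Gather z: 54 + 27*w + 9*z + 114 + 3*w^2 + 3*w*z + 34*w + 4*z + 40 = 3*w^2 + 61*w + z*(3*w + 13) + 208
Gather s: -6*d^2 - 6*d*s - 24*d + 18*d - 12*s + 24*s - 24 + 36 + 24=-6*d^2 - 6*d + s*(12 - 6*d) + 36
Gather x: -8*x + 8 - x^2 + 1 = -x^2 - 8*x + 9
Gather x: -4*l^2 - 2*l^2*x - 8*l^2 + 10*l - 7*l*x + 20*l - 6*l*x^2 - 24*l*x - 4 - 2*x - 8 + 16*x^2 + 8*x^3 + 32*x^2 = -12*l^2 + 30*l + 8*x^3 + x^2*(48 - 6*l) + x*(-2*l^2 - 31*l - 2) - 12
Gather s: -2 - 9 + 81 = 70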